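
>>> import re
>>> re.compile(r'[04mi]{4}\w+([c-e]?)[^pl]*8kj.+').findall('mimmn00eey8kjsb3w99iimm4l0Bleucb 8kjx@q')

['']

Pattern: exactly 4 of one of [04mi]; then one or more of a word character; then optionally a character in [c-e] (captured); then zero or more of any character except [pl], then the literal '8kj', then one or more of any character.
With a single group, `findall` returns only what that group captured — 1 item.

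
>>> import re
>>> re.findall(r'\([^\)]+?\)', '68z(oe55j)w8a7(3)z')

With no groups in the pattern, `findall` gives back each whole match — 2 here.

['(oe55j)', '(3)']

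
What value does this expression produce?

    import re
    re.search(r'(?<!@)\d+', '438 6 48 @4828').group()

The negative lookahead/lookbehind blocks any match where the forbidden context is present.
`search` walks the string left to right and returns the first match it finds.
The match spans [0:3] → '438'.

'438'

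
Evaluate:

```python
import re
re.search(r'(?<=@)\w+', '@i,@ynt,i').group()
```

The `(?=…)`/`(?<=…)` assertion just peeks at neighbouring text; it doesn't advance the match position.
`search` walks the string left to right and returns the first match it finds.
The match spans [1:2] → 'i'.

'i'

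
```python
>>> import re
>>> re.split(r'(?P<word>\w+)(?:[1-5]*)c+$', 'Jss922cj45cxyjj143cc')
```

['', 'Jss922cj45cxyjj143c', '']

This matches one or more of a word character (captured as 'word'); then zero or more of a character in [1-5] (non-capturing group); then one or more of a literal 'c'; then anchored at the end.
With a capturing group present, the delimiter's captured portion is kept in the result list.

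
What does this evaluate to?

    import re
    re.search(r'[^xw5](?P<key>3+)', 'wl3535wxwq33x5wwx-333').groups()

('3',)

Pattern: any character except [xw5]; then one or more of a literal '3' (captured as 'key').
Unlike `match`, `search` isn't anchored — it looks for the pattern anywhere in the string.
The match spans [1:3] → 'l3'.
Captured: group 1 = '3'.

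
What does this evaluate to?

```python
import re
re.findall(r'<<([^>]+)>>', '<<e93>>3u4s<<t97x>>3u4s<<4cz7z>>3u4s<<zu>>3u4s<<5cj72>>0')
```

Matches: at [0:7] match '<<e93>>', group 1 = 'e93'; at [11:19] match '<<t97x>>', group 1 = 't97x'; at [23:32] match '<<4cz7z>>', group 1 = '4cz7z'; at [36:42] match '<<zu>>', group 1 = 'zu'; at [46:55] match '<<5cj72>>', group 1 = '5cj72'.
With a single group, `findall` returns only what that group captured — 5 items.

['e93', 't97x', '4cz7z', 'zu', '5cj72']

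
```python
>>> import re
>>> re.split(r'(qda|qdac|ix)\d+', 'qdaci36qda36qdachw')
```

['qdaci36', 'qda', 'qdachw']

Matches to split on: at [7:12] → 'qda36'.
The group in the pattern means `split` returns the separators' captures alongside the pieces.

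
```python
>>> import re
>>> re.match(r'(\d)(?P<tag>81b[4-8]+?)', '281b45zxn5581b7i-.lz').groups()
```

The match spans [0:5] → '281b4'.
Captured: group 1 = '2', group 2 = '81b4'.

('2', '81b4')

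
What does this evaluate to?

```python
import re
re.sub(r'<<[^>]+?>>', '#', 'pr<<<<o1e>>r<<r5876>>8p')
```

Matches: at [2:11] → '<<<<o1e>>'; at [12:21] → '<<r5876>>'.
Each match is replaced by '#'.

'pr#r#8p'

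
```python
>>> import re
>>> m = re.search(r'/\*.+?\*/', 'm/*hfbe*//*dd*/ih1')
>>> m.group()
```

'/*hfbe*/'

Because the quantifier is non-greedy, it stops expanding at the earliest point where the rest of the pattern can succeed.
The match spans [1:9] → '/*hfbe*/'.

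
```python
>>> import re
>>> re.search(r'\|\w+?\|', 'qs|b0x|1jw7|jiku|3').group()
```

Unlike `match`, `search` isn't anchored — it looks for the pattern anywhere in the string.
The match spans [2:7] → '|b0x|'.

'|b0x|'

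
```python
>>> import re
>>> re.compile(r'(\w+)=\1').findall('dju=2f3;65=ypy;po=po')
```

['po']

`\1` has to match the exact text group 1 already captured.
Scanning left to right: at [15:20] match 'po=po', group 1 = 'po'.
`findall` collects group 1 from the one match (1 total).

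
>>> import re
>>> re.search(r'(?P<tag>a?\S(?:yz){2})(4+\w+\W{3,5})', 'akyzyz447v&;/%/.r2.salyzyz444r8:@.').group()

'akyzyz447v&;/%/'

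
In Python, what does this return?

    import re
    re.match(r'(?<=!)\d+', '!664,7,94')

None

The `(?=…)`/`(?<=…)` assertion just peeks at neighbouring text; it doesn't advance the match position.
`match` is anchored at position 0; if the pattern doesn't fit there, it returns None.
Here the pattern fails at index 0, so the call returns None.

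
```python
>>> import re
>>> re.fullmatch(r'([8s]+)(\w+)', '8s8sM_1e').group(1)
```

Pattern: one or more of one of [8s] (captured); then one or more of a word character (captured).
For `fullmatch`, every character of the input must be accounted for by the pattern.
The match spans [0:8] → '8s8sM_1e'.
Captured: group 1 = '8s8s', group 2 = 'M_1e'.

'8s8s'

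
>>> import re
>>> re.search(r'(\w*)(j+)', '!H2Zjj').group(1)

The match spans [1:6] → 'H2Zjj'.
Captured: group 1 = 'H2Zj', group 2 = 'j'.

'H2Zj'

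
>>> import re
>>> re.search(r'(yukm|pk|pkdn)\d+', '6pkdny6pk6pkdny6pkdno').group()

'pk6'

Unlike `match`, `search` isn't anchored — it looks for the pattern anywhere in the string.
The match spans [7:10] → 'pk6'.
Captured: group 1 = 'pk'.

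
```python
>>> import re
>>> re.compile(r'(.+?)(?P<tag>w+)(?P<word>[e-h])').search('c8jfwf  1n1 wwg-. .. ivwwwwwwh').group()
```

'c8jfwf'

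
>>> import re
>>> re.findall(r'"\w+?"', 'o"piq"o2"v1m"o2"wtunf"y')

Since nothing is captured, `findall` lists the 3 matched substrings directly.

['"piq"', '"v1m"', '"wtunf"']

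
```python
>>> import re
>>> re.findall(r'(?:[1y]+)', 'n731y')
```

['1y']

This matches one or more of one of [1y] (non-capturing group).
Walking the string: at [3:5] → '1y'.
`findall` yields the raw match text (1 of them) because the pattern has no groups.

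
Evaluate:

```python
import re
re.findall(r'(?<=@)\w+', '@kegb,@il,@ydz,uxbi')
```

Because the assertion is zero-width, the text it checks is not consumed and won't appear in the result.
No capturing groups, so `findall` returns the 3 full match strings.

['kegb', 'il', 'ydz']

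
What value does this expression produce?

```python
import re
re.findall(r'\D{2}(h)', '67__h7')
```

['h']

Pattern: exactly 2 of a non-digit; then a literal 'h' (captured).
Scanning left to right: at [2:5] match '__h', group 1 = 'h'.
`findall` collects group 1 from the one match (1 total).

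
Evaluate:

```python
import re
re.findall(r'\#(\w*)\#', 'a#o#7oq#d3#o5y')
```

Walking the string: at [1:4] match '#o#', group 1 = 'o'; at [7:11] match '#d3#', group 1 = 'd3'.
`findall` collects group 1 from each match (2 total).

['o', 'd3']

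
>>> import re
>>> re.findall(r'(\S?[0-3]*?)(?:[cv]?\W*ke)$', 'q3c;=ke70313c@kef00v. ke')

This matches optionally a non-whitespace character, then zero or more of a character in [0-3] (lazy) (captured); then optionally one of [cv], then zero or more of a non-word character, then the literal 'ke' (non-capturing group); then anchored at the end.
Scanning left to right: at [16:24] match 'f00v. ke', group 1 = 'f00'.
Because there's exactly one group, `findall` drops the full match and keeps group 1 from the one hit.

['f00']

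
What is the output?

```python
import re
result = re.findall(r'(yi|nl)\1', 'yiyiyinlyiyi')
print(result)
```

['yi', 'yi']

The backreference `\1` re-matches whatever the first group consumed, character for character.
Because there's exactly one group, `findall` drops the full match and keeps group 1 from each hit.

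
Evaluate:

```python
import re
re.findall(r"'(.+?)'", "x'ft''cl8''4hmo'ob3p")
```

['ft', 'cl8', '4hmo']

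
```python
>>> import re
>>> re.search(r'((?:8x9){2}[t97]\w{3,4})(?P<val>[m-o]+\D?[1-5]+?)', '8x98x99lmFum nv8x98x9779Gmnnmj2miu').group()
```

The pattern matches the literal '8x9' repeated 2 times, then one of [t97], then 3 to 4 of a word character (captured); then one or more of a character in [m-o], then optionally a non-digit, then one or more of a character in [1-5] (lazy) (captured as 'val').
`search` walks the string left to right and returns the first match it finds.
The match spans [15:31] → '8x98x9779Gmnnmj2'.
Captured: group 1 = '8x98x9779Gm', group 2 = 'nnmj2'.

'8x98x9779Gmnnmj2'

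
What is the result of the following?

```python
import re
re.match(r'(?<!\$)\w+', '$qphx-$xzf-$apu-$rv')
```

None

`re.match` won't scan ahead — the pattern has to work from the very first character.
Here position 0 doesn't satisfy it, so the call returns None.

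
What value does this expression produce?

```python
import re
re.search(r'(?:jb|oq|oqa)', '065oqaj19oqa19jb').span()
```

The regex engine tests alternatives in the order written; an earlier branch that matches wins even if a later one would match more.
`re.search` tries every starting position until one works.
The match spans [3:5] → 'oq'.

(3, 5)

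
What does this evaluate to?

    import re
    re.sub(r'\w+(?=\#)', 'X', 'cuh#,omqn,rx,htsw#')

The positive lookaround only admits positions where the adjacent text matches; those characters stay outside the span.
Matches: at [0:3] → 'cuh'; at [13:17] → 'htsw'.
`sub` substitutes 'X' at each match site.

'X#,omqn,rx,X#'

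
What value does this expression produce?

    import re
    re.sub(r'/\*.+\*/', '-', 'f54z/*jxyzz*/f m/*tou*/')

'f54z-'

Each match is replaced by '-'.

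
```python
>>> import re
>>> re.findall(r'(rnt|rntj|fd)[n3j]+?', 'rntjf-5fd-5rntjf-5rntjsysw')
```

['rnt', 'rnt', 'rnt']

Because there's exactly one group, `findall` drops the full match and keeps group 1 from each hit.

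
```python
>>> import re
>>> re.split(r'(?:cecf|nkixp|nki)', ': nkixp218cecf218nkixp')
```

Branches in `(...|...)` are attempted left-to-right; the first branch that allows the whole pattern to succeed is taken.
Splitting on the pattern gives 4 pieces.

[': ', '218', '218', '']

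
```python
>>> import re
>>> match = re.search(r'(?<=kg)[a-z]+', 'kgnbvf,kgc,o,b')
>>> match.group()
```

'nbvf'

The `(?=…)`/`(?<=…)` assertion just peeks at neighbouring text; it doesn't advance the match position.
`search` walks the string left to right and returns the first match it finds.
The match spans [2:6] → 'nbvf'.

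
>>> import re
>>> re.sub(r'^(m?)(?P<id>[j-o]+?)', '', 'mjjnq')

'jnq'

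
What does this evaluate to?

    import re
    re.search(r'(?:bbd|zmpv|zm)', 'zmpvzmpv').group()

'zmpv'

Alternation isn't longest-match — the leftmost alternative that fits at this position is chosen.
`re.search` tries every starting position until one works.
The match spans [0:4] → 'zmpv'.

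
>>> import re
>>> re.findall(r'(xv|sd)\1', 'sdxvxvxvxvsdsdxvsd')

['xv', 'xv', 'sd']

`\1` has to match the exact text group 1 already captured.
With a single group, `findall` returns only what that group captured — 3 items.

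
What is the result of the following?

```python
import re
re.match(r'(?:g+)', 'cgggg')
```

None

This matches one or more of a literal 'g' (non-capturing group).
`re.match` won't scan ahead — the pattern has to work from the very first character.
Here position 0 doesn't satisfy it, so the call returns None.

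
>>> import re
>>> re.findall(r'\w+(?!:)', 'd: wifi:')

`(?!…)`/`(?<!…)` only lets a position through if the neighbouring text does NOT match; no characters are consumed.
Walking the string: at [3:6] → 'wif'.
`findall` yields the raw match text (1 of them) because the pattern has no groups.

['wif']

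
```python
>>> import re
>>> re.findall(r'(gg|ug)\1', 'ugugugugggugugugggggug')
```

`\1` is not a pattern — it's the concrete string captured by group 1, re-applied verbatim.
`findall` collects group 1 from each match (4 total).

['ug', 'ug', 'ug', 'gg']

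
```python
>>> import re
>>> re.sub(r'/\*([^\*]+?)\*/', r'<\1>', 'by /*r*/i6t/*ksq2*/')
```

'by <r>i6t<ksq2>'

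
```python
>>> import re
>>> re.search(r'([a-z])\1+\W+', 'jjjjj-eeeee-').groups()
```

A backreference is literal: `\1` must see the identical characters the first group matched.
Unlike `match`, `search` isn't anchored — it looks for the pattern anywhere in the string.
The match spans [0:6] → 'jjjjj-'.
Captured: group 1 = 'j'.

('j',)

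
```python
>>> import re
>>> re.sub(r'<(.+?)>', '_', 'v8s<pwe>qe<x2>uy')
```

'v8s_qe_uy'

With the lazy modifier that quantifier settles for the fewest repetitions that let the rest of the pattern succeed (the atoms after it are unaffected and can still be greedy).
Each match is replaced by '_'.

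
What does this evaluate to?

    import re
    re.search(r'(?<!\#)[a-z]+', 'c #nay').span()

(0, 1)

A negative assertion filters positions out without eating any characters.
`search` walks the string left to right and returns the first match it finds.
The match spans [0:1] → 'c'.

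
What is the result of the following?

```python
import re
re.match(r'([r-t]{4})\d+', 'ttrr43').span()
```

(0, 6)

Pattern: exactly 4 of a character in [r-t] (captured); then one or more of a digit.
`re.match` only tries the pattern at the start of the string.
The match spans [0:6] → 'ttrr43'.
Captured: group 1 = 'ttrr'.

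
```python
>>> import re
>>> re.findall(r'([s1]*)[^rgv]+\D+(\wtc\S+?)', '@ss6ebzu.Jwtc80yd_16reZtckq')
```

Pattern: zero or more of one of [s1] (captured); then one or more of any character except [rgv], then one or more of a non-digit; then a word character, then the literal 'tc', then one or more of a non-whitespace character (lazy) (captured).
Lazy quantifiers expand one character at a time until the remainder of the pattern can match.
Scanning left to right: at [0:26] match '@ss6ebzu.Jwtc80yd_16reZtck', groups = ('', 'Ztck').
Multiple groups make `findall` return tuples — one 2-tuple for the one match.

[('', 'Ztck')]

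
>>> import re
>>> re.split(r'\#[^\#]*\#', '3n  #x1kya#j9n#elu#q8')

Matches to split on: at [4:11] → '#x1kya#'; at [14:19] → '#elu#'.
Each match becomes a cut point; 3 segments remain.

['3n  ', 'j9n', 'q8']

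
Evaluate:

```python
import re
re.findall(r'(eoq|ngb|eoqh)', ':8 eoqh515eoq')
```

The regex engine tests alternatives in the order written; an earlier branch that matches wins even if a later one would match more.
One capturing group, so `findall` returns just the captured substring from each match — 2 in all.

['eoq', 'eoq']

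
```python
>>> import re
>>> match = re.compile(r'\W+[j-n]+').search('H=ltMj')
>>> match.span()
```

This matches one or more of a non-word character; then one or more of a character in [j-n].
`re.search` tries every starting position until one works.
The match spans [1:3] → '=l'.

(1, 3)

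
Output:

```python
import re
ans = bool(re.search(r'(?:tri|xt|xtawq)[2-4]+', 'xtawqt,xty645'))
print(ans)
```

Unlike `match`, `search` isn't anchored — it looks for the pattern anywhere in the string.
Here nothing in the string fits, so the call returns None, and `bool(None)` is False.

False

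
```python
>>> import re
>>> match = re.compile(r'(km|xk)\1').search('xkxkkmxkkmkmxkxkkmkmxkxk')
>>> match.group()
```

`\1` is not a pattern — it's the concrete string captured by group 1, re-applied verbatim.
The match spans [0:4] → 'xkxk'.

'xkxk'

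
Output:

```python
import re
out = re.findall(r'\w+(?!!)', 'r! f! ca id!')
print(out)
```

`(?!…)`/`(?<!…)` only lets a position through if the neighbouring text does NOT match; no characters are consumed.
Matches: at [6:8] → 'ca'; at [9:10] → 'i'.
No capturing groups, so `findall` returns the 2 full match strings.

['ca', 'i']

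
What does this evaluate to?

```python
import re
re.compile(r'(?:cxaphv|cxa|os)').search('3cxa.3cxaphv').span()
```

(1, 4)

`re.search` tries every starting position until one works.
The match spans [1:4] → 'cxa'.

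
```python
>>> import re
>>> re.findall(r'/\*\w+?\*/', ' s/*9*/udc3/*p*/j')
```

['/*9*/', '/*p*/']

`findall` yields the raw match text (2 of them) because the pattern has no groups.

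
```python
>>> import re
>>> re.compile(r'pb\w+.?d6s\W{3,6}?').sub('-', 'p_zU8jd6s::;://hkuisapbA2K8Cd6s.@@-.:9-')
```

`sub` substitutes '-' at each match site.

'p_zU8jd6s::;://hkuisa--.:9-'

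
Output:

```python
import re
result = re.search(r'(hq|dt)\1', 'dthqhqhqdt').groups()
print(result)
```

('hq',)

`\1` is not a pattern — it's the concrete string captured by group 1, re-applied verbatim.
`search` walks the string left to right and returns the first match it finds.
The match spans [2:6] → 'hqhq'.
Captured: group 1 = 'hq'.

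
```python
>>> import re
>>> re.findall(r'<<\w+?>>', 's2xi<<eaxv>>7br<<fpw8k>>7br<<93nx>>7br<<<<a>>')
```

['<<eaxv>>', '<<fpw8k>>', '<<93nx>>', '<<a>>']

Scanning left to right: at [4:12] → '<<eaxv>>'; at [15:24] → '<<fpw8k>>'; at [27:35] → '<<93nx>>'; at [40:45] → '<<a>>'.
`findall` yields the raw match text (4 of them) because the pattern has no groups.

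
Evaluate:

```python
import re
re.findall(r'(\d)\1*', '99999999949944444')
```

`\1` is not a pattern — it's the concrete string captured by group 1, re-applied verbatim.
One capturing group, so `findall` returns just the captured substring from each match — 4 in all.

['9', '4', '9', '4']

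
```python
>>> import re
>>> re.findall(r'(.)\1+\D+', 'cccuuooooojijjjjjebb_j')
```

`\1` is not a pattern — it's the concrete string captured by group 1, re-applied verbatim.
With a single group, `findall` returns only what that group captured — 1 item.

['c']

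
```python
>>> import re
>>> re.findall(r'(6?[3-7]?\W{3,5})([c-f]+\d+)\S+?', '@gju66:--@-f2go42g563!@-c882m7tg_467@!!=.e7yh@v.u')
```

[('66:--@-', 'f2'), ('63!@-', 'c882'), ('67@!!=.', 'e7')]

The pattern matches optionally a literal '6', then optionally a character in [3-7], then 3 to 5 of a non-word character (captured); then one or more of a character in [c-f], then one or more of a digit (captured); then one or more of a non-whitespace character (lazy).
A `+?`/`*?`/`{m,n}?` starts at its minimum and grows only as far as needed for what follows to match.
Scanning left to right: at [4:14] match '66:--@-f2g', groups = ('66:--@-', 'f2'); at [19:29] match '63!@-c882m', groups = ('63!@-', 'c882'); at [34:44] match '67@!!=.e7y', groups = ('67@!!=.', 'e7').
With 2 capturing groups, `findall` returns a 2-tuple per match.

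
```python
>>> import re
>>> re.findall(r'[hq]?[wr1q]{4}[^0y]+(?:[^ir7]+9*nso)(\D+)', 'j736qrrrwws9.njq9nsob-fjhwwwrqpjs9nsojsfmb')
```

['jsfmb']

Because there's exactly one group, `findall` drops the full match and keeps group 1 from the one hit.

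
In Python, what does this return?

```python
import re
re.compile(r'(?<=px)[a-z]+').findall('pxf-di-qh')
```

['f']

Lookahead/lookbehind check context without consuming it, so the matched span excludes the asserted characters.
Scanning left to right: at [2:3] → 'f'.
With no groups in the pattern, `findall` gives back each whole match — 1 here.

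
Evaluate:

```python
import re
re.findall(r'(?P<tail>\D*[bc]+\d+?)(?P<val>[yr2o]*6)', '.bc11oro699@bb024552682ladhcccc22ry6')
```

[('.bc11', 'oro6'), ('@bb02455', '26'), ('ladhcccc2', '2ry6')]

This matches zero or more of a non-digit, then one or more of one of [bc], then one or more of a digit (lazy) (captured as 'tail'); then zero or more of one of [yr2o], then the literal '6' (captured as 'val').
The `?` after the quantifier makes it lazy — it takes as little as possible before letting the rest of the pattern try.
Matches: at [0:9] match '.bc11oro6', groups = ('.bc11', 'oro6'); at [11:21] match '@bb0245526', groups = ('@bb02455', '26'); at [23:36] match 'ladhcccc22ry6', groups = ('ladhcccc2', '2ry6').
`findall` packs the 2 group values into a tuple for every match.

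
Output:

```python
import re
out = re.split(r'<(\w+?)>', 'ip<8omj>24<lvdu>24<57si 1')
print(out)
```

Matches to split on: at [2:8] → '<8omj>'; at [10:16] → '<lvdu>'.
The group in the pattern means `split` returns the separators' captures alongside the pieces.

['ip', '8omj', '24', 'lvdu', '24<57si 1']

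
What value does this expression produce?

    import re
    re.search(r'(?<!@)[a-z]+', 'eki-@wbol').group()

The negative lookaround is zero-width — it rules out positions where the adjacent text would match, without consuming anything.
The match spans [0:3] → 'eki'.

'eki'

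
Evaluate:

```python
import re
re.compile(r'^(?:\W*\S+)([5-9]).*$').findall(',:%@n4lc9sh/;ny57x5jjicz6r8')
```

['8']

The pattern matches anchored at the start of the string; then zero or more of a non-word character, then one or more of a non-whitespace character (non-capturing group); then a character in [5-9] (captured); then zero or more of any character; then anchored at the end.
Walking the string: at [0:27] match ',:%@n4lc9sh/;ny57x5jjicz6r8', group 1 = '8'.
Because there's exactly one group, `findall` drops the full match and keeps group 1 from the one hit.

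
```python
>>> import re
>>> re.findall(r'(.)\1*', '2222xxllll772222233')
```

['2', 'x', 'l', '7', '2', '3']

A backreference is literal: `\1` must see the identical characters the first group matched.
`findall` collects group 1 from each match (6 total).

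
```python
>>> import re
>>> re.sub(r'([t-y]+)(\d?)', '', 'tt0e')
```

This matches one or more of a character in [t-y] (captured); then optionally a digit (captured).
Matches: at [0:3] → 'tt0'.
Each match is replaced by ''.

'e'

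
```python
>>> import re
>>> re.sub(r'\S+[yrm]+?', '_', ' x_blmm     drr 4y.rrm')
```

' _     _ _'

Every occurrence is swapped for '_'.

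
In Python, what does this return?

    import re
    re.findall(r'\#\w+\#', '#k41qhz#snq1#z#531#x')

['#k41qhz#', '#z#']

Matches: at [0:8] → '#k41qhz#'; at [12:15] → '#z#'.
No capturing groups, so `findall` returns the 2 full match strings.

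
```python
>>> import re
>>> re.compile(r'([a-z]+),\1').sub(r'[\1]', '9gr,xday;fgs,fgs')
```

'9gr,xday;[fgs]'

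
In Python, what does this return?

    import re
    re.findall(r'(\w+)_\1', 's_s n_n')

['s', 'n']

`\1` has to match the exact text group 1 already captured.
Scanning left to right: at [0:3] match 's_s', group 1 = 's'; at [4:7] match 'n_n', group 1 = 'n'.
`findall` collects group 1 from each match (2 total).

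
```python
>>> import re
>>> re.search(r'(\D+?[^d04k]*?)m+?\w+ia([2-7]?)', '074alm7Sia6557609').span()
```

The pattern matches one or more of a non-digit (lazy), then zero or more of any character except [d04k] (lazy) (captured); then one or more of the literal 'm' (lazy), then one or more of a word character, then the literal 'ia'; then optionally a character in [2-7] (captured).
`re.search` scans for the first position where the pattern succeeds.
The match spans [3:11] → 'alm7Sia6'.
Captured: group 1 = 'al', group 2 = '6'.

(3, 11)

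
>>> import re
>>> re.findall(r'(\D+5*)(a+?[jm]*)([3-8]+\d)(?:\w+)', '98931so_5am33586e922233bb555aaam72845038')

[('so_5', 'am', '33586')]

This matches one or more of a non-digit, then zero or more of a literal '5' (captured); then one or more of a literal 'a' (lazy), then zero or more of one of [jm] (captured); then one or more of a character in [3-8], then a digit (captured); then one or more of a word character (non-capturing group).
Walking the string: at [5:40] match 'so_5am33586e922233bb555aaam72845038', groups = ('so_5', 'am', '33586').
With 3 capturing groups, `findall` returns a 3-tuple per match.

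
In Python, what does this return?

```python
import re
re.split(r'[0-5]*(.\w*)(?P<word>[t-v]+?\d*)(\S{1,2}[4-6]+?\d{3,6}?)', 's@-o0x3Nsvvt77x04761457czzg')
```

With the lazy modifier that quantifier settles for the fewest repetitions that let the rest of the pattern succeed (the atoms after it are unaffected and can still be greedy).
`re.split` interleaves the captured-group text with the surrounding fragments.

['s@', '-o0x3Nsvv', 't77', 'x04761', '457czzg']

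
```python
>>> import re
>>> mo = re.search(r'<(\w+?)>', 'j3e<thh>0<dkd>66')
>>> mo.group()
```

'<thh>'

`re.search` scans for the first position where the pattern succeeds.
The match spans [3:8] → '<thh>'.
Captured: group 1 = 'thh'.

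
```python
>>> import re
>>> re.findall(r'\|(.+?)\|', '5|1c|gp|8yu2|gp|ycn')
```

['1c', '8yu2']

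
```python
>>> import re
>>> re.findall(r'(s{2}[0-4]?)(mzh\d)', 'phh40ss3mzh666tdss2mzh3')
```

[('ss3', 'mzh6'), ('ss2', 'mzh3')]

The pattern matches exactly 2 of the literal 's', then optionally a character in [0-4] (captured); then the literal 'mzh', then a digit (captured).
Walking the string: at [5:12] match 'ss3mzh6', groups = ('ss3', 'mzh6'); at [16:23] match 'ss2mzh3', groups = ('ss2', 'mzh3').
2 groups means each result is a tuple of 2 captured strings — 2 here.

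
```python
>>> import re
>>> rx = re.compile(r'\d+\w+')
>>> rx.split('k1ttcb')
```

['k', '']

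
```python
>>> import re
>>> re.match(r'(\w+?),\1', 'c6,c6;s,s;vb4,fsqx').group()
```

`re.match` only tries the pattern at the start of the string.
The match spans [0:5] → 'c6,c6'.

'c6,c6'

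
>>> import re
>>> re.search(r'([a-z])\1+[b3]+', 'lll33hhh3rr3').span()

`\1` has to match the exact text group 1 already captured.
`re.search` tries every starting position until one works.
The match spans [0:5] → 'lll33'.
Captured: group 1 = 'l'.

(0, 5)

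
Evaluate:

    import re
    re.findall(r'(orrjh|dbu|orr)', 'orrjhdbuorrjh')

['orrjh', 'dbu', 'orrjh']

Alternation isn't longest-match — the leftmost alternative that fits at this position is chosen.
`findall` collects group 1 from each match (3 total).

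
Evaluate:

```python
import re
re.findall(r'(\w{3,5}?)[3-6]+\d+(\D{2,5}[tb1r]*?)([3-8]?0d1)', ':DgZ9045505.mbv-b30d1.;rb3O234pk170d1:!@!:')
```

The pattern matches 3 to 5 of a word character (lazy) (captured); then one or more of a character in [3-6]; then one or more of a digit; then 2 to 5 of a non-digit, then zero or more of one of [tb1r] (lazy) (captured); then optionally a character in [3-8], then the literal '0d1' (captured).
3 groups means each result is a tuple of 3 captured strings — 2 here.

[('DgZ90', '.mbv-b', '30d1'), ('rb3O2', 'pk1', '70d1')]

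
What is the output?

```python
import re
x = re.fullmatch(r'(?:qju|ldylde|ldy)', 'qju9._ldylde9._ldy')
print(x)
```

`re.fullmatch` requires the pattern to consume the entire string.
Here the string isn't matched end-to-end, so the call returns None.

None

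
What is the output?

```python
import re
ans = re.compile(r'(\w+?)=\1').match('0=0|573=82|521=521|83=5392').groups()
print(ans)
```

The match spans [0:3] → '0=0'.
Captured: group 1 = '0'.

('0',)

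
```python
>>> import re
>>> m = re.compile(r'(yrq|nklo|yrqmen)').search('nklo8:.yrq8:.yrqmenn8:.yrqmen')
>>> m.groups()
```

('nklo',)

The match spans [0:4] → 'nklo'.
Captured: group 1 = 'nklo'.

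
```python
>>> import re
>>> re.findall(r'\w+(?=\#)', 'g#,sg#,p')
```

['g', 'sg']

The positive lookaround only admits positions where the adjacent text matches; those characters stay outside the span.
Walking the string: at [0:1] → 'g'; at [3:5] → 'sg'.
No capturing groups, so `findall` returns the 2 full match strings.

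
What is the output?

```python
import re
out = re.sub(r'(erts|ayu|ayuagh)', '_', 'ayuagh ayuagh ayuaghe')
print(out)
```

Alternation isn't longest-match — the leftmost alternative that fits at this position is chosen.
Every occurrence is swapped for '_'.

_agh _agh _aghe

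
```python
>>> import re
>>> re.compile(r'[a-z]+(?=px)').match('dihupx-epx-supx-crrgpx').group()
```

'dihu'

`match` is anchored at position 0; if the pattern doesn't fit there, it returns None.
The match spans [0:4] → 'dihu'.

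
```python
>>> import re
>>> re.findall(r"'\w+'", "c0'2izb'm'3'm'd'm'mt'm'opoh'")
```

["'2izb'", "'3'", "'d'", "'mt'", "'opoh'"]

With no groups in the pattern, `findall` gives back each whole match — 5 here.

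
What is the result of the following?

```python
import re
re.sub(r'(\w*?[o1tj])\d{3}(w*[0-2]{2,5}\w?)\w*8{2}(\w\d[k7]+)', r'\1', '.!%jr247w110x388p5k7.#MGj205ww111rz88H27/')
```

Pattern: zero or more of a word character (lazy), then one of [o1tj] (captured); then exactly 3 of a digit; then zero or more of a literal 'w', then 2 to 5 of a character in [0-2], then optionally a word character (captured); then zero or more of a word character, then exactly 2 of the literal '8'; then a word character, then a digit, then one or more of one of [k7] (captured).
Matches: at [22:40] → 'MGj205ww111rz88H27'.
`\1` in the replacement pulls in group 1's text for each match.

'.!%jr247w110x388p5k7.#MGj/'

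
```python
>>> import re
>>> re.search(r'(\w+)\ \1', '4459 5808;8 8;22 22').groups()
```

The match spans [10:13] → '8 8'.
Captured: group 1 = '8'.

('8',)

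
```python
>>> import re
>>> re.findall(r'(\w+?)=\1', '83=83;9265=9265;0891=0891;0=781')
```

['83', '9265', '0891']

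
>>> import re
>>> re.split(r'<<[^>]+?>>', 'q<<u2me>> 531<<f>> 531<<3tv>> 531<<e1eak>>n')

Matches to split on: at [1:9] → '<<u2me>>'; at [13:18] → '<<f>>'; at [22:29] → '<<3tv>>'; at [33:42] → '<<e1eak>>'.
Splitting on the pattern gives 5 pieces.

['q', ' 531', ' 531', ' 531', 'n']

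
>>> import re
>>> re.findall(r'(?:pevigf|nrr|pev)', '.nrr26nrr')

Walking the string: at [1:4] → 'nrr'; at [6:9] → 'nrr'.
`findall` yields the raw match text (2 of them) because the pattern has no groups.

['nrr', 'nrr']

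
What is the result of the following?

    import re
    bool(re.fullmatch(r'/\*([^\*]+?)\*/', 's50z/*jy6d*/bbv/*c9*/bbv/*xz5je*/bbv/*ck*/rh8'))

False

For `fullmatch`, every character of the input must be accounted for by the pattern.
Here the string isn't matched end-to-end, so the call returns None, and `bool(None)` is False.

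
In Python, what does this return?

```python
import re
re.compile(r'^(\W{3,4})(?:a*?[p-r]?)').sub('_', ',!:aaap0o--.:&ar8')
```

'_aaap0o--.:&ar8'

Because the quantifier is non-greedy, it stops expanding at the earliest point where the rest of the pattern can succeed.
Each match is replaced by '_'.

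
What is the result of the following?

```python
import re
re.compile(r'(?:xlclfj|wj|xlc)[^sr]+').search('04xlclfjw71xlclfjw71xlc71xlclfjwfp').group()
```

'xlclfjw71xlclfjw71xlc71xlclfjwfp'

The match spans [2:34] → 'xlclfjw71xlclfjw71xlc71xlclfjwfp'.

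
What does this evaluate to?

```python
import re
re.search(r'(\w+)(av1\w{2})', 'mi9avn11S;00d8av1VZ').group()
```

'00d8av1VZ'

The pattern matches one or more of a word character (captured); then the literal 'av1', then exactly 2 of a word character (captured).
The match spans [10:19] → '00d8av1VZ'.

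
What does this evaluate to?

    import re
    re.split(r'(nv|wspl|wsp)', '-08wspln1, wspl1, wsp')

Alternation isn't longest-match — the leftmost alternative that fits at this position is chosen.
Matches to split on: at [3:7] → 'wspl'; at [11:15] → 'wspl'; at [18:21] → 'wsp'.
Because the pattern has a capturing group, `split` also inserts each captured text between the pieces.

['-08', 'wspl', 'n1, ', 'wspl', '1, ', 'wsp', '']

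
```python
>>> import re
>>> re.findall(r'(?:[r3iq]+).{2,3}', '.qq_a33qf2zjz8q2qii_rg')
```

This matches one or more of one of [r3iq] (non-capturing group); then 2 to 3 of any character.
Scanning left to right: at [1:6] → 'qq_a3'; at [6:11] → '3qf2z'; at [14:18] → 'q2qi'; at [18:22] → 'i_rg'.
Since nothing is captured, `findall` lists the 4 matched substrings directly.

['qq_a3', '3qf2z', 'q2qi', 'i_rg']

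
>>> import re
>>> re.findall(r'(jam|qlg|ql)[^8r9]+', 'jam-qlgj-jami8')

Walking the string: at [0:13] match 'jam-qlgj-jami', group 1 = 'jam'.
`findall` collects group 1 from the one match (1 total).

['jam']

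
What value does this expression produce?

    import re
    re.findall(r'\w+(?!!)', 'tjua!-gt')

['tju', 'gt']

A negative assertion filters positions out without eating any characters.
No capturing groups, so `findall` returns the 2 full match strings.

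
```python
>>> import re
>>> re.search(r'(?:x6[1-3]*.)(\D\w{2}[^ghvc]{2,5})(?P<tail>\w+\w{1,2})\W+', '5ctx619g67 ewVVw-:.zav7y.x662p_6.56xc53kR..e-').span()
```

(3, 19)

This matches the literal 'x6', then zero or more of a character in [1-3], then any character (non-capturing group); then a non-digit, then exactly 2 of a word character, then 2 to 5 of any character except [ghvc] (captured); then one or more of a word character, then 1 to 2 of a word character (captured as 'tail'); then one or more of a non-word character.
The match spans [3:19] → 'x619g67 ewVVw-:.'.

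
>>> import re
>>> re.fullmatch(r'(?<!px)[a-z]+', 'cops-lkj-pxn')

`fullmatch` succeeds only if the pattern covers the string from start to end.
Here the string isn't matched end-to-end, so the call returns None.

None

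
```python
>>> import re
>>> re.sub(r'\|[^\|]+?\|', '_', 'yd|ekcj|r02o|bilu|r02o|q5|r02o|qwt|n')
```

'yd_r02o_r02o_r02o_n'

Each match is replaced by '_'.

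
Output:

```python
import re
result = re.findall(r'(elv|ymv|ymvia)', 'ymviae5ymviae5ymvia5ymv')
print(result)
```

['ymv', 'ymv', 'ymv', 'ymv']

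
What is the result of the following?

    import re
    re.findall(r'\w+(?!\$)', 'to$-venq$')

The negative lookahead/lookbehind blocks any match where the forbidden context is present.
No capturing groups, so `findall` returns the 2 full match strings.

['t', 'ven']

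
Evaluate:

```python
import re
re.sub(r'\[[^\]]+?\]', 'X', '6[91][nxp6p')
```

'6X[nxp6p'

Matches: at [1:5] → '[91]'.
Each match is replaced by 'X'.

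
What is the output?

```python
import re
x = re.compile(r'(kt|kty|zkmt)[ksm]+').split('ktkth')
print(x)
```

['', 'kt', 'th']

Matches to split on: at [0:3] → 'ktk'.
With a capturing group present, the delimiter's captured portion is kept in the result list.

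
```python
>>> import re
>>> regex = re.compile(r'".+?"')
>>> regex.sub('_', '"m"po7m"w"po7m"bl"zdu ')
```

Lazy quantifiers expand one character at a time until the remainder of the pattern can match.
Matches: at [0:3] → '"m"'; at [7:10] → '"w"'; at [14:18] → '"bl"'.
Every occurrence is swapped for '_'.

'_po7m_po7m_zdu '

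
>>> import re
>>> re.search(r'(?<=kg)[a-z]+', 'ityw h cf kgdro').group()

The `(?=…)`/`(?<=…)` assertion just peeks at neighbouring text; it doesn't advance the match position.
`re.search` tries every starting position until one works.
The match spans [12:15] → 'dro'.

'dro'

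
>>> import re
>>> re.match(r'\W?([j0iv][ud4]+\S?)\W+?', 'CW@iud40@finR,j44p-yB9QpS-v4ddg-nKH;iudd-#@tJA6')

None

The pattern matches optionally a non-word character; then one of [j0iv], then one or more of one of [ud4], then optionally a non-whitespace character (captured); then one or more of a non-word character (lazy).
With `match`, the pattern is implicitly anchored at the beginning.
Here the pattern fails at index 0, so the call returns None.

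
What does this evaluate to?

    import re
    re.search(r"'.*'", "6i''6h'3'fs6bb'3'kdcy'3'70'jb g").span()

`re.search` tries every starting position until one works.
The match spans [2:27] → "''6h'3'fs6bb'3'kdcy'3'70'".

(2, 27)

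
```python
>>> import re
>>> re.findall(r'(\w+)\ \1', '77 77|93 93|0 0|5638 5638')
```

A backreference is literal: `\1` must see the identical characters the first group matched.
Because there's exactly one group, `findall` drops the full match and keeps group 1 from each hit.

['77', '93', '0', '5638']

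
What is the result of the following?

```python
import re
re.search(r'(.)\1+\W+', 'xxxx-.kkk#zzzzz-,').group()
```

`\1` is not a pattern — it's the concrete string captured by group 1, re-applied verbatim.
The match spans [0:6] → 'xxxx-.'.

'xxxx-.'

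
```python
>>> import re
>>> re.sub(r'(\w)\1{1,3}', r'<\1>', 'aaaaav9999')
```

`\1` has to match the exact text group 1 already captured.
Matches: at [0:4] → 'aaaa'; at [6:10] → '9999'.
`\1` in the replacement pulls in group 1's text for each match.

'<a>av<9>'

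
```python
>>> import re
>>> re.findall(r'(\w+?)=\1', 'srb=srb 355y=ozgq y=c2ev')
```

['srb']

The backreference `\1` re-matches whatever the first group consumed, character for character.
One capturing group, so `findall` returns just the captured substring from the one match — 1 in all.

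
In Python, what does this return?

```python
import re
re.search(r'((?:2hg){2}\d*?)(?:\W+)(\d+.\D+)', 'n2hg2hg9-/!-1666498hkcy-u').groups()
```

('2hg2hg9', '1666498hkcy-u')

The match spans [1:25] → '2hg2hg9-/!-1666498hkcy-u'.
Captured: group 1 = '2hg2hg9', group 2 = '1666498hkcy-u'.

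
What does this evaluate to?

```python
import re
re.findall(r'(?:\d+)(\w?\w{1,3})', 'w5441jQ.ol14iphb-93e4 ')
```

['jQ', 'iphb', 'e4']

This matches one or more of a digit (non-capturing group); then optionally a word character, then 1 to 3 of a word character (captured).
Walking the string: at [1:7] match '5441jQ', group 1 = 'jQ'; at [10:16] match '14iphb', group 1 = 'iphb'; at [17:21] match '93e4', group 1 = 'e4'.
With a single group, `findall` returns only what that group captured — 3 items.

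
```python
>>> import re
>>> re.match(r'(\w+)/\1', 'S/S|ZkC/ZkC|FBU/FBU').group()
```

'S/S'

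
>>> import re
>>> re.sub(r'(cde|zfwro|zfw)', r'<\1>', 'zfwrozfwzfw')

'<zfwro><zfw><zfw>'

Branches in `(...|...)` are attempted left-to-right; the first branch that allows the whole pattern to succeed is taken.
Matches: at [0:5] → 'zfwro'; at [5:8] → 'zfw'; at [8:11] → 'zfw'.
`\1` in the replacement pulls in group 1's text for each match.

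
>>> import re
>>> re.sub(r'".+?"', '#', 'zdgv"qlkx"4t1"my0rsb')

'zdgv#4t1"my0rsb'

`sub` substitutes '#' at each match site.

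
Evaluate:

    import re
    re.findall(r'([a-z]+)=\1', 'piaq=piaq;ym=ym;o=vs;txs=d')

['piaq', 'ym']

`\1` is not a pattern — it's the concrete string captured by group 1, re-applied verbatim.
One capturing group, so `findall` returns just the captured substring from each match — 2 in all.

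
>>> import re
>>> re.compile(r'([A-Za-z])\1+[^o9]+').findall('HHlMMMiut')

['H']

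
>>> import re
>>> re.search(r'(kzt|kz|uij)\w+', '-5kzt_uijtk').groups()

The regex engine tests alternatives in the order written; an earlier branch that matches wins even if a later one would match more.
`re.search` tries every starting position until one works.
The match spans [2:11] → 'kzt_uijtk'.
Captured: group 1 = 'kzt'.

('kzt',)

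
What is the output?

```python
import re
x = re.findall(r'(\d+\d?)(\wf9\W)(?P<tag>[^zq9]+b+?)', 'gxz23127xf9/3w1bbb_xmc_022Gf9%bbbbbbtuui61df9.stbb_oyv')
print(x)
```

[('23127', 'xf9/', '3w1bbb'), ('022', 'Gf9%', 'bbbbbb'), ('61', 'df9.', 'stbb')]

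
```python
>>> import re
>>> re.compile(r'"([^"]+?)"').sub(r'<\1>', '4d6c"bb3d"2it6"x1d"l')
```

Matches: at [4:10] → '"bb3d"'; at [14:19] → '"x1d"'.
Each match is replaced using the text its own group 1 captured.

'4d6c<bb3d>2it6<x1d>l'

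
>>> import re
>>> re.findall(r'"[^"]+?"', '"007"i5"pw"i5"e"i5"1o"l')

Walking the string: at [0:5] → '"007"'; at [7:11] → '"pw"'; at [13:16] → '"e"'; at [18:22] → '"1o"'.
No capturing groups, so `findall` returns the 4 full match strings.

['"007"', '"pw"', '"e"', '"1o"']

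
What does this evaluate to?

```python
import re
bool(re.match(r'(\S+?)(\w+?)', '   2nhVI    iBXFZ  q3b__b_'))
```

False

`re.match` only tries the pattern at the start of the string.
Here the pattern fails at index 0, so the call returns None, and `bool(None)` is False.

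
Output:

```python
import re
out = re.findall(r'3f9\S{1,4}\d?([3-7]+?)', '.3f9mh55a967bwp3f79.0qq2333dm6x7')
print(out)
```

Pattern: the literal '3f9', then 1 to 4 of a non-whitespace character, then optionally a digit; then one or more of a character in [3-7] (lazy) (captured).
Matches: at [1:8] match '3f9mh55', group 1 = '5'.
Because there's exactly one group, `findall` drops the full match and keeps group 1 from the one hit.

['5']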